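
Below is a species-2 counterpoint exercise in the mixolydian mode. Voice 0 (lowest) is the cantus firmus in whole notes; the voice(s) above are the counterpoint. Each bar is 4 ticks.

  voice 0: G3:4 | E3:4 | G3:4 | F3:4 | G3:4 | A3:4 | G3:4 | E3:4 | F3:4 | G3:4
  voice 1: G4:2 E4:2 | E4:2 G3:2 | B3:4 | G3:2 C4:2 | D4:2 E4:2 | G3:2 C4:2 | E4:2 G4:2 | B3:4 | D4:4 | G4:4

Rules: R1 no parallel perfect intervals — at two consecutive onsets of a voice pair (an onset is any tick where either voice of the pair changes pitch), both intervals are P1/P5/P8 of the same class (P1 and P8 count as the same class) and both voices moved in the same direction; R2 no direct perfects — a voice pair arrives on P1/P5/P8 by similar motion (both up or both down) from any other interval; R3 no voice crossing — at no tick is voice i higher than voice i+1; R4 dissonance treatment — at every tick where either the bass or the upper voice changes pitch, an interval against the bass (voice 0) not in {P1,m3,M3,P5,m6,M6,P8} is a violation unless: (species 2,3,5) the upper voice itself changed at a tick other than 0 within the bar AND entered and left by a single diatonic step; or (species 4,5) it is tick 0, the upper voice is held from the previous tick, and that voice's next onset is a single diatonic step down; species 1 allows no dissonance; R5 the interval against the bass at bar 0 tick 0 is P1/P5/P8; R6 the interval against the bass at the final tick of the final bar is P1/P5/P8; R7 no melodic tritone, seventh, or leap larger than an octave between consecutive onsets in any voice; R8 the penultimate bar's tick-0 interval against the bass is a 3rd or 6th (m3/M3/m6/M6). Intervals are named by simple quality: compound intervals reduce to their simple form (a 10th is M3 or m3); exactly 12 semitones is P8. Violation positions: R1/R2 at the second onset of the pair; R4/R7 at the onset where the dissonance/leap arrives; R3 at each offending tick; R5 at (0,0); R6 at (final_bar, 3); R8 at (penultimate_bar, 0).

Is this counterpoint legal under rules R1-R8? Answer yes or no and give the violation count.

No (7 violations)

bar 0: v0=G3 v1=G4 (P8)
bar 1: v0=E3 v1=E4 (P8)
bar 2: v0=G3 v1=B3 (M3)
bar 3: v0=F3 v1=G3 (M2)
bar 4: v0=G3 v1=D4 (P5)
bar 5: v0=A3 v1=G3 (M2)
bar 6: v0=G3 v1=E4 (M6)
bar 7: v0=E3 v1=B3 (P5)
bar 8: v0=F3 v1=D4 (M6)
bar 9: v0=G3 v1=G4 (P8)
  R4 @ bar3.0: F3/G3 M2 untreated
  R1 @ bar4.0: F3/C4 P5 -> G3/D4 P5 similar
  R3 @ bar5.0: A3 above G3
  R4 @ bar5.0: A3/G3 M2 untreated
  R3 @ bar5.1: A3 above G3
  R2 @ bar7.0: G3/G4 P8 -> E3/B3 P5 similar
  R2 @ bar9.0: F3/D4 M6 -> G3/G4 P8 similar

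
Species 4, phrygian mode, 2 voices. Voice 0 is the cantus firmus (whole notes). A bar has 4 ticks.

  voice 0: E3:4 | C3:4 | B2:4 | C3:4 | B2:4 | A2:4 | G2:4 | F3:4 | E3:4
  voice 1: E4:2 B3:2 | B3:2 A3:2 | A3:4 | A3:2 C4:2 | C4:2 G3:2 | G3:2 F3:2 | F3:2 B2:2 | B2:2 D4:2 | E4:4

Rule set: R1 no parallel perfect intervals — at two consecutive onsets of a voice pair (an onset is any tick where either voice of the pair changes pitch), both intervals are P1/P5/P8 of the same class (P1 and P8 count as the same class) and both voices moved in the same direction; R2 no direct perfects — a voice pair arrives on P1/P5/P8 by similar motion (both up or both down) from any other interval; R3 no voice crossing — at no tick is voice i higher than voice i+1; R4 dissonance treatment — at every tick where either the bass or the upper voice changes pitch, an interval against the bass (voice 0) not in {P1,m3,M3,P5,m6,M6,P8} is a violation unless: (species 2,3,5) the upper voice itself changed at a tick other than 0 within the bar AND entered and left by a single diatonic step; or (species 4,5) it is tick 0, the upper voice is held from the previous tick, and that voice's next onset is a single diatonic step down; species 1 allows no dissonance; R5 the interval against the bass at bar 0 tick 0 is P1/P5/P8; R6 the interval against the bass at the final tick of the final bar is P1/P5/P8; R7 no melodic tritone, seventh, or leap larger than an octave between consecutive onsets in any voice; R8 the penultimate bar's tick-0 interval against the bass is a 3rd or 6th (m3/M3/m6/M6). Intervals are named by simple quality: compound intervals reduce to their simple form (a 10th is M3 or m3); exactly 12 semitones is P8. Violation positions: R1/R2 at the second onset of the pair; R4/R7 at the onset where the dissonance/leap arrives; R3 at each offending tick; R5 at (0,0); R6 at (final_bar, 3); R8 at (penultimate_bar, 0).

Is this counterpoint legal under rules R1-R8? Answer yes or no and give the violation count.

bar 0: v0=E3 v1=E4 (P8)
bar 1: v0=C3 v1=B3 (M7)
bar 2: v0=B2 v1=A3 (m7)
bar 3: v0=C3 v1=A3 (M6)
bar 4: v0=B2 v1=C4 (m2)
bar 5: v0=A2 v1=G3 (m7)
bar 6: v0=G2 v1=F3 (m7)
bar 7: v0=F3 v1=B2 (TT)
bar 8: v0=E3 v1=E4 (P8)
  R4 @ bar2.0: B2/A3 m7 untreated
  R4 @ bar4.0: B2/C4 m2 untreated
  R4 @ bar6.0: G2/F3 m7 untreated
  R7 @ bar6.2: F3->B2 leap 6st
  R3 @ bar7.0: F3 above B2
  R4 @ bar7.0: F3/B2 TT untreated
  R7 @ bar7.0: G2->F3 leap 10st
  R8 @ bar7.0: penult TT not 3rd/6th
  R3 @ bar7.1: F3 above B2
  R7 @ bar7.2: B2->D4 leap 15st

No (10 violations)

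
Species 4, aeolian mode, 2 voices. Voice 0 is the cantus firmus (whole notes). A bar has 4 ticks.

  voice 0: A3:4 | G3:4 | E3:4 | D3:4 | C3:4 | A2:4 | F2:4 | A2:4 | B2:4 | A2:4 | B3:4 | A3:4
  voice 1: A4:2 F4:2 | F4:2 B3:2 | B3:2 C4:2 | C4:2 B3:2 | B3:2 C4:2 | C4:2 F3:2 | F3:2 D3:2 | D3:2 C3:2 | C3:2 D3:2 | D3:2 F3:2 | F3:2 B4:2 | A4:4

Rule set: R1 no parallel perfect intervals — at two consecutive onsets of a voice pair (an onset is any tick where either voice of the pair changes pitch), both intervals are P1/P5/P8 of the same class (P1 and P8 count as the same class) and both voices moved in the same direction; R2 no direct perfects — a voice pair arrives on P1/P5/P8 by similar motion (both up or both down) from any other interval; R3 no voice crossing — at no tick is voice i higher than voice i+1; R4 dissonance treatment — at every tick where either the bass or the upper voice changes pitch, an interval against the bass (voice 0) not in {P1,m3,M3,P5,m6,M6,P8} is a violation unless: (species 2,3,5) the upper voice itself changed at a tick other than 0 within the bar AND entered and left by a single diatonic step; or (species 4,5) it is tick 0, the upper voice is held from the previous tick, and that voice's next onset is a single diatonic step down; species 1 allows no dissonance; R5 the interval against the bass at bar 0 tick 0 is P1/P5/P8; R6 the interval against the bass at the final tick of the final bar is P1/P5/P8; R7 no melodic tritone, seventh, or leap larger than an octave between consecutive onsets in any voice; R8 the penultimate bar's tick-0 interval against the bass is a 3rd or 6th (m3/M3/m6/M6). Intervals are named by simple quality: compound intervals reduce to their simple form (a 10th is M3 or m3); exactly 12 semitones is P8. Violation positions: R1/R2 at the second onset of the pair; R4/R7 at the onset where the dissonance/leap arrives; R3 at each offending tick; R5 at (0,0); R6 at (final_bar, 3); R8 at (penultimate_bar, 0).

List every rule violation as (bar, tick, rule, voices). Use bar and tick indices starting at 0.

bar 0: v0=A3 v1=A4 downbeat P8
bar 1: v0=G3 v1=F4 downbeat m7
bar 2: v0=E3 v1=B3 downbeat P5
bar 3: v0=D3 v1=C4 downbeat m7
bar 4: v0=C3 v1=B3 downbeat M7
bar 5: v0=A2 v1=C4 downbeat m3
bar 6: v0=F2 v1=F3 downbeat P8
bar 7: v0=A2 v1=D3 downbeat P4
bar 8: v0=B2 v1=C3 downbeat m2
bar 9: v0=A2 v1=D3 downbeat P4
bar 10: v0=B3 v1=F3 downbeat TT
bar 11: v0=A3 v1=A4 downbeat P8
  -> R4 @ bar 1 tick 0 v(0, 1): G3/F4 m7 untreated
  -> R7 @ bar 1 tick 2 v(1,): F4->B3 leap 6st
  -> R4 @ bar 4 tick 0 v(0, 1): C3/B3 M7 untreated
  -> R4 @ bar 8 tick 0 v(0, 1): B2/C3 m2 untreated
  -> R4 @ bar 9 tick 0 v(0, 1): A2/D3 P4 untreated
  -> R3 @ bar 10 tick 0 v(0, 1): B3 above F3
  -> R4 @ bar 10 tick 0 v(0, 1): B3/F3 TT untreated
  -> R7 @ bar 10 tick 0 v(0,): A2->B3 leap 14st
  -> R8 @ bar 10 tick 0 v(0, 1): penult TT not 3rd/6th
  -> R3 @ bar 10 tick 1 v(0, 1): B3 above F3
  -> R7 @ bar 10 tick 2 v(1,): F3->B4 leap 18st
  -> R1 @ bar 11 tick 0 v(0, 1): B3/B4 P8 -> A3/A4 P8 similar

(1, 0, R4, (0, 1))
(1, 2, R7, (1,))
(4, 0, R4, (0, 1))
(8, 0, R4, (0, 1))
(9, 0, R4, (0, 1))
(10, 0, R3, (0, 1))
(10, 0, R4, (0, 1))
(10, 0, R7, (0,))
(10, 0, R8, (0, 1))
(10, 1, R3, (0, 1))
(10, 2, R7, (1,))
(11, 0, R1, (0, 1))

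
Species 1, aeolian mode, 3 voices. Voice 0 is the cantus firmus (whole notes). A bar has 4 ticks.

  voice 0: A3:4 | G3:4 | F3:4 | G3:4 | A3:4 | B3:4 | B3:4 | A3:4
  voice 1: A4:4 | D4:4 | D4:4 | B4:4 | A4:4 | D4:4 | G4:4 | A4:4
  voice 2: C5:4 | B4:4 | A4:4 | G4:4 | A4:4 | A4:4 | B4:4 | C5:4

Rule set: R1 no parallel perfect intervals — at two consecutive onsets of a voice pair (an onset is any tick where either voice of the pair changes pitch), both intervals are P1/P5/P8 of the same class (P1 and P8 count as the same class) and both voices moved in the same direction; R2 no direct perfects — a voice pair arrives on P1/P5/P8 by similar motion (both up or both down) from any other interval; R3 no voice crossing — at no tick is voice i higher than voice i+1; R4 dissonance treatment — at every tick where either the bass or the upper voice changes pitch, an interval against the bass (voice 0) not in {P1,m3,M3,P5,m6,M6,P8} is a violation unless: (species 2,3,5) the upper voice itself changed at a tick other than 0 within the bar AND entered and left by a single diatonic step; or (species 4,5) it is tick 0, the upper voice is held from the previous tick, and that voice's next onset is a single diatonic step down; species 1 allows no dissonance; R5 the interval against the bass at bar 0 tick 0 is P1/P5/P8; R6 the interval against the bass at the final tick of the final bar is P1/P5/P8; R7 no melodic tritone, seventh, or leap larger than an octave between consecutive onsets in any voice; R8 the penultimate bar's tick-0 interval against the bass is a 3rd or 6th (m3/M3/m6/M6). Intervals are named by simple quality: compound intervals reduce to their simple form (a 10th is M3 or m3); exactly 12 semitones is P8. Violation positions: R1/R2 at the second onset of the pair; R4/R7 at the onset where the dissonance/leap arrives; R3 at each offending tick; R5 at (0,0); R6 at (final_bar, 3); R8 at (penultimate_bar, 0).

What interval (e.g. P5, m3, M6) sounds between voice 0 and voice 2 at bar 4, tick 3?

voice 0=A3 voice 2=A4 -> P8

P8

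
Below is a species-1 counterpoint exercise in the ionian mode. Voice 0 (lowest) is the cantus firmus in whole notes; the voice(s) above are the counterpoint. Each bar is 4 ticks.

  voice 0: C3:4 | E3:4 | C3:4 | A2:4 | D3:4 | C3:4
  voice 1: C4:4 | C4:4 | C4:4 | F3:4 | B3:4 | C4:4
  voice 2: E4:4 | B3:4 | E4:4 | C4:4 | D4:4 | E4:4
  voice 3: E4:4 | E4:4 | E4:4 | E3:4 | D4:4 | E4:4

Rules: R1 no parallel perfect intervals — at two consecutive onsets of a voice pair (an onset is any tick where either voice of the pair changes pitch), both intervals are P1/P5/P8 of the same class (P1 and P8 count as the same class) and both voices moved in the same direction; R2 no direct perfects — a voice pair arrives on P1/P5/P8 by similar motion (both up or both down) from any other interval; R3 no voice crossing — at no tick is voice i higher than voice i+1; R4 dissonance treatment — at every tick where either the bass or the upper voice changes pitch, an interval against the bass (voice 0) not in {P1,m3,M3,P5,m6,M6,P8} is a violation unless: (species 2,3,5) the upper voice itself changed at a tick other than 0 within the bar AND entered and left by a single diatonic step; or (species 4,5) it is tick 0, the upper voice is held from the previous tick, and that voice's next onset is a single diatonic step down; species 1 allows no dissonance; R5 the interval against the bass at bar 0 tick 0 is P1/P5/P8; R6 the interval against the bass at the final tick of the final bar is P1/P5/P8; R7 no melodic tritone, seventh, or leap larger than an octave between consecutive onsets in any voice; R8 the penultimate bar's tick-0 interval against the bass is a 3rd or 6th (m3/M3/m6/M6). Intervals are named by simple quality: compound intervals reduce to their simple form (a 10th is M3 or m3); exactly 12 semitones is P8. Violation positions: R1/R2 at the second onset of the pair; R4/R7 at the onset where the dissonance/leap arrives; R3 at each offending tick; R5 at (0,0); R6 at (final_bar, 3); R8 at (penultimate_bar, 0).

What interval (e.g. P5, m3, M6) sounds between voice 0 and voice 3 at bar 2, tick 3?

M3

voice 0=C3 voice 3=E4 -> M3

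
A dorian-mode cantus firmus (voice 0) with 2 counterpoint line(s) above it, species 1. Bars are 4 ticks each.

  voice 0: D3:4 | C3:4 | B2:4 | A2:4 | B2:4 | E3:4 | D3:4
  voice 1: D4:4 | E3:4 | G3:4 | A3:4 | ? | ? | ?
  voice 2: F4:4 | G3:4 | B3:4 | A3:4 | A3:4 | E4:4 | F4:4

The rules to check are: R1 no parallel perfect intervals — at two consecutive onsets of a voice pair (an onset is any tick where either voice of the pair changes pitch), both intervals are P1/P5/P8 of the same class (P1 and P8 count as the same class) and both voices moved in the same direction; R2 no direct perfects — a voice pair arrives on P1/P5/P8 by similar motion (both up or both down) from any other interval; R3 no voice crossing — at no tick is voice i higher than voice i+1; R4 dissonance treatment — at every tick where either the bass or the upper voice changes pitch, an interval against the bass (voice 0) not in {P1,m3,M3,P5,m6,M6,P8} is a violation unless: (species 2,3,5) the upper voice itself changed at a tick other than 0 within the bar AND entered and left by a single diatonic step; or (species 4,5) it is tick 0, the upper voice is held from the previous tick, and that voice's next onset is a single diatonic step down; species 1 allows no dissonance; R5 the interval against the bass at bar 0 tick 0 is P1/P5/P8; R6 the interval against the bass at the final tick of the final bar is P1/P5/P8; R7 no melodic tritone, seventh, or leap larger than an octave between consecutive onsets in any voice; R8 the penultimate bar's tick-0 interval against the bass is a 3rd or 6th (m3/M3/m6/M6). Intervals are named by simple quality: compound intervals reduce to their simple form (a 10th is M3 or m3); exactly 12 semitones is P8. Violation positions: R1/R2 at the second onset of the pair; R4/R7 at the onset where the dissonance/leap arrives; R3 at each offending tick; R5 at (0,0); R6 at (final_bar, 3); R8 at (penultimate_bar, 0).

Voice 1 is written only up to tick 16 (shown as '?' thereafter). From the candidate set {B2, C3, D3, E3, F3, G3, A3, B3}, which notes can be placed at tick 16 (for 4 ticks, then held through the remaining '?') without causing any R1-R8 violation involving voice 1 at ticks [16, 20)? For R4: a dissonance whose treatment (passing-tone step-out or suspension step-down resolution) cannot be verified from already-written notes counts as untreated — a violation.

B2: violates R7
C3: violates R4
D3: legal
E3: violates R4
F3: violates R4
G3: legal
A3: violates R4
B3: violates R1,R3

{D3, G3}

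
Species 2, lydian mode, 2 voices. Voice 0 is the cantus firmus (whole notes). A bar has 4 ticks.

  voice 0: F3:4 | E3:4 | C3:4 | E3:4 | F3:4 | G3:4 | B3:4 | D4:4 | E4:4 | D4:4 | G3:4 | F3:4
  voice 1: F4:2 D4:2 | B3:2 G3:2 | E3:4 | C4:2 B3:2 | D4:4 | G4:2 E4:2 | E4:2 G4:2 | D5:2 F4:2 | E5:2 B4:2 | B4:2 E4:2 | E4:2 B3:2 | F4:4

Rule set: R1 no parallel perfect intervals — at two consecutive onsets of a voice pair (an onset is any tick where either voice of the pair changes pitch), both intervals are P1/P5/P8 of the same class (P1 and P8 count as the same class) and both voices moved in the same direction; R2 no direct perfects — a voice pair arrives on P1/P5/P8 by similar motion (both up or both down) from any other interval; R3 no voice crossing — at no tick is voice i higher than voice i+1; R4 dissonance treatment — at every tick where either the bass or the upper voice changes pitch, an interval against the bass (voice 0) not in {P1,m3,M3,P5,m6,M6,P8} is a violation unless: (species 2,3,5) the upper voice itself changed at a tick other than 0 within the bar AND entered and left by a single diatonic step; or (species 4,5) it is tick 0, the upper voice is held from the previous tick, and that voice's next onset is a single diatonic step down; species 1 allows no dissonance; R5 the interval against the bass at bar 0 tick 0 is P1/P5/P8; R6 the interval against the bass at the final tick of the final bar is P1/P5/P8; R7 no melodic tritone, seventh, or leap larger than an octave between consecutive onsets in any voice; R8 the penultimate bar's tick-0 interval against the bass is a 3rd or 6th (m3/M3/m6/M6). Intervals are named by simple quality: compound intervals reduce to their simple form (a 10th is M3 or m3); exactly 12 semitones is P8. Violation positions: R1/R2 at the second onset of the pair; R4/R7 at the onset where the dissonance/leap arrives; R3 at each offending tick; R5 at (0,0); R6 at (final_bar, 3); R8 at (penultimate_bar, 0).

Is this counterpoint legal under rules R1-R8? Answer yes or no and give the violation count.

bar 0: v0=F3 v1=F4 (P8)
bar 1: v0=E3 v1=B3 (P5)
bar 2: v0=C3 v1=E3 (M3)
bar 3: v0=E3 v1=C4 (m6)
bar 4: v0=F3 v1=D4 (M6)
bar 5: v0=G3 v1=G4 (P8)
bar 6: v0=B3 v1=E4 (P4)
bar 7: v0=D4 v1=D5 (P8)
bar 8: v0=E4 v1=E5 (P8)
bar 9: v0=D4 v1=B4 (M6)
bar 10: v0=G3 v1=E4 (M6)
bar 11: v0=F3 v1=F4 (P8)
  R2 @ bar1.0: F3/D4 M6 -> E3/B3 P5 similar
  R2 @ bar5.0: F3/D4 M6 -> G3/G4 P8 similar
  R4 @ bar6.0: B3/E4 P4 untreated
  R2 @ bar7.0: B3/G4 m6 -> D4/D5 P8 similar
  R2 @ bar8.0: D4/F4 m3 -> E4/E5 P8 similar
  R7 @ bar8.0: F4->E5 leap 11st
  R4 @ bar9.2: D4/E4 M2 untreated
  R7 @ bar11.0: B3->F4 leap 6st

No (8 violations)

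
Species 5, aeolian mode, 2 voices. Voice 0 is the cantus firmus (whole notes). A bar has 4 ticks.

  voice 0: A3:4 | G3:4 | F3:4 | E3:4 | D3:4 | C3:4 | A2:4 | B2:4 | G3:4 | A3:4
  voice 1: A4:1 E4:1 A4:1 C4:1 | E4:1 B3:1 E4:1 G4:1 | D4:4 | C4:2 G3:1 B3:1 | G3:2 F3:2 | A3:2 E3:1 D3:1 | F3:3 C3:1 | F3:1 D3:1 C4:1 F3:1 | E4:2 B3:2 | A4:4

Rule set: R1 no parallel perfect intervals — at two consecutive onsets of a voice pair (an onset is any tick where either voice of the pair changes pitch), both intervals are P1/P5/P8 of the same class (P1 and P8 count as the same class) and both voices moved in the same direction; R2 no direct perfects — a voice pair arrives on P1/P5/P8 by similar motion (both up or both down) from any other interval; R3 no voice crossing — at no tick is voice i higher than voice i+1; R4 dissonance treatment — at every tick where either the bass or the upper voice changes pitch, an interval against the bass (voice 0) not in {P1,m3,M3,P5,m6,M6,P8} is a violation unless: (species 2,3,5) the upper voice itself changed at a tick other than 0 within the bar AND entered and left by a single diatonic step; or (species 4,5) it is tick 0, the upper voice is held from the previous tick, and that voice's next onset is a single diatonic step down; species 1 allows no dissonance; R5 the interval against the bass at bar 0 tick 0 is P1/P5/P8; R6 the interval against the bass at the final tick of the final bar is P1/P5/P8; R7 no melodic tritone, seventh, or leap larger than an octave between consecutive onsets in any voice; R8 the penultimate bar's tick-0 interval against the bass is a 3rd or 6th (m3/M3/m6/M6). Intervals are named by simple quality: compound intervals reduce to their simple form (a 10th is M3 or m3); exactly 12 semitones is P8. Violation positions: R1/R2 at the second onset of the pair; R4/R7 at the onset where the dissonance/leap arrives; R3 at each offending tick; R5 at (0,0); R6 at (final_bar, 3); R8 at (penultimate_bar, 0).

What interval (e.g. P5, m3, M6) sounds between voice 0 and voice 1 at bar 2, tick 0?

M6

voice 0=F3 voice 1=D4 -> M6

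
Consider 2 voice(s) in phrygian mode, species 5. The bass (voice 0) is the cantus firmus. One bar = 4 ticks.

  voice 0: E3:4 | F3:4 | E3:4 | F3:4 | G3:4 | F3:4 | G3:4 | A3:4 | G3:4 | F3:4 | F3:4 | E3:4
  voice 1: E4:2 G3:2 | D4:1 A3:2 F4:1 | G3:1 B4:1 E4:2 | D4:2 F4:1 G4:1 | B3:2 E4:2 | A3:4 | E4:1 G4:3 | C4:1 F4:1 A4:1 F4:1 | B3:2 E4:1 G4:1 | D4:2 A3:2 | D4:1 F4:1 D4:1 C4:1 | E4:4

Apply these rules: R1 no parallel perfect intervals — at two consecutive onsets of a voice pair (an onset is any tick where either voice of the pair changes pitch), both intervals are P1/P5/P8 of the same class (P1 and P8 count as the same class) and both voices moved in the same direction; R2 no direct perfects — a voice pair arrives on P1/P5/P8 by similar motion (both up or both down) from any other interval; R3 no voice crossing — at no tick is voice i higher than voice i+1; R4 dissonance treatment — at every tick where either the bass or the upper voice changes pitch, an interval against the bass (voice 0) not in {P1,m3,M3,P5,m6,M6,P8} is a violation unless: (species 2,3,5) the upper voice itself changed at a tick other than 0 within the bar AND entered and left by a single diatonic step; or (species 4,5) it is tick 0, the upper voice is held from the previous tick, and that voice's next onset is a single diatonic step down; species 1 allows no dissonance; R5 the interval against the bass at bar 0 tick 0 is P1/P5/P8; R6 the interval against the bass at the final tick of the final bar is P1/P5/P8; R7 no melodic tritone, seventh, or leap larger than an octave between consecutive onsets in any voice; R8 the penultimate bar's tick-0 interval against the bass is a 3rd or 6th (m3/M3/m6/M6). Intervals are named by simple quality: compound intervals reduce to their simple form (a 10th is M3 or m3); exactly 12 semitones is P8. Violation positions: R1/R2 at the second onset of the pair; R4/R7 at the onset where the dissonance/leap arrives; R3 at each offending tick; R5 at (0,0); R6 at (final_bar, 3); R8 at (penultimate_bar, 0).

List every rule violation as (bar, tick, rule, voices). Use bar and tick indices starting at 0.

bar 0: v0=E3 v1=E4 downbeat P8
bar 1: v0=F3 v1=D4 downbeat M6
bar 2: v0=E3 v1=G3 downbeat m3
bar 3: v0=F3 v1=D4 downbeat M6
bar 4: v0=G3 v1=B3 downbeat M3
bar 5: v0=F3 v1=A3 downbeat M3
bar 6: v0=G3 v1=E4 downbeat M6
bar 7: v0=A3 v1=C4 downbeat m3
bar 8: v0=G3 v1=B3 downbeat M3
bar 9: v0=F3 v1=D4 downbeat M6
bar 10: v0=F3 v1=D4 downbeat M6
bar 11: v0=E3 v1=E4 downbeat P8
  -> R7 @ bar 2 tick 0 v(1,): F4->G3 leap 10st
  -> R7 @ bar 2 tick 1 v(1,): G3->B4 leap 16st
  -> R4 @ bar 3 tick 3 v(0, 1): F3/G4 M2 untreated
  -> R7 @ bar 8 tick 0 v(1,): F4->B3 leap 6st

(2, 0, R7, (1,))
(2, 1, R7, (1,))
(3, 3, R4, (0, 1))
(8, 0, R7, (1,))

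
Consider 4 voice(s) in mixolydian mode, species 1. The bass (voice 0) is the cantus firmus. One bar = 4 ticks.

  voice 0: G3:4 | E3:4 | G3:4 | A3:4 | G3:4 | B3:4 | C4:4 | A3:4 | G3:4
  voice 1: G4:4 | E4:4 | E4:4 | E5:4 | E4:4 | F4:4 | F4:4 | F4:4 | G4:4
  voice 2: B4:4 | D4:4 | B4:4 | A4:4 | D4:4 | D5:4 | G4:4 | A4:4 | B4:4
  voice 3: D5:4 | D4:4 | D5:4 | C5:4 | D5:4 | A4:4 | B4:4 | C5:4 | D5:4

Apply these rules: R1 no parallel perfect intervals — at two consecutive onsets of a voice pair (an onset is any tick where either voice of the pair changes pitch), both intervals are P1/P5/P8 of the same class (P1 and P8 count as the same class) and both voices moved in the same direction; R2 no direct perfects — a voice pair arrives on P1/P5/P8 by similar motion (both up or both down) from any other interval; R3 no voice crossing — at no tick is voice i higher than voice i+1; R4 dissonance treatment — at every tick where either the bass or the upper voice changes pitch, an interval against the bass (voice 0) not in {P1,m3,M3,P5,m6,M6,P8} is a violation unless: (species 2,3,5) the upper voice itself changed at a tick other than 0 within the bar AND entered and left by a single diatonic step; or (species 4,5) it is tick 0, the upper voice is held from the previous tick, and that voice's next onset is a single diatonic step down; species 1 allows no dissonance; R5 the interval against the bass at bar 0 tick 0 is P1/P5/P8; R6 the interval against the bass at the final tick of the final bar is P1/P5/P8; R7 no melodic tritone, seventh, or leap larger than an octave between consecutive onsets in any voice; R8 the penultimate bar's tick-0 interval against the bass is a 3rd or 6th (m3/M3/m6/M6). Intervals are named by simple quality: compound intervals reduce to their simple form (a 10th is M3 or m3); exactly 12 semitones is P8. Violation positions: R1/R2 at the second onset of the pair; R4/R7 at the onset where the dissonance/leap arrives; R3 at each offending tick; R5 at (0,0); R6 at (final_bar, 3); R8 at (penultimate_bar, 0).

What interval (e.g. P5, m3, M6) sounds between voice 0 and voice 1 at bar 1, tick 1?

P8

voice 0=E3 voice 1=E4 -> P8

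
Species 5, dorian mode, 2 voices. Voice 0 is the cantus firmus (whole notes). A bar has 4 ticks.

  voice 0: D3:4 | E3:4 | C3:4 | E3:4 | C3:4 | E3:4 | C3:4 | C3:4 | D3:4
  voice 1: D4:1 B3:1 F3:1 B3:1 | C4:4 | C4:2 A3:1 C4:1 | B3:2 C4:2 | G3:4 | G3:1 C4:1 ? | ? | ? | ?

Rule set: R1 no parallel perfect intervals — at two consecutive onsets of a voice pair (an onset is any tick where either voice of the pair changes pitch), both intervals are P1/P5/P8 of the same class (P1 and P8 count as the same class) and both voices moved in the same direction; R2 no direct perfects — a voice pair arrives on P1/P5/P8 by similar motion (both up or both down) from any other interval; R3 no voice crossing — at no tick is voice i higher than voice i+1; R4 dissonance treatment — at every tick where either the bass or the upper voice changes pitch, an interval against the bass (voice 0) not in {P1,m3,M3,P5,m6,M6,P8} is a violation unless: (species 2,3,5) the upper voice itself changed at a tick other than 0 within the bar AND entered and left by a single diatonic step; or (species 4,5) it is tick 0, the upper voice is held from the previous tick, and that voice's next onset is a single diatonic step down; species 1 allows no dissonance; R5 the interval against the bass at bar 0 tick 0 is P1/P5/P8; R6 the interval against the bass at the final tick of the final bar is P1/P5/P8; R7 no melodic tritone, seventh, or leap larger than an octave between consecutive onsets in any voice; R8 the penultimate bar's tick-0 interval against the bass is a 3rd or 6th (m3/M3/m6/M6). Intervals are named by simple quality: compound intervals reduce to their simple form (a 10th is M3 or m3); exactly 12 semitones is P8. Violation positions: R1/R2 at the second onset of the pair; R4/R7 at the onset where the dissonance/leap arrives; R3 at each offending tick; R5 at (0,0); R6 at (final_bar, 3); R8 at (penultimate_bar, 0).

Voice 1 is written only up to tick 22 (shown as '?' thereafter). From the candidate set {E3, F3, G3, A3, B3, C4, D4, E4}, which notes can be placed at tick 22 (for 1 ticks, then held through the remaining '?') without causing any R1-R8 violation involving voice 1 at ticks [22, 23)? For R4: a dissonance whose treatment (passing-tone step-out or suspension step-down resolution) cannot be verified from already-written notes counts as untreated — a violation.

{B3, C4, E3, E4, G3}

E3: legal
F3: violates R4
G3: legal
A3: violates R4
B3: legal
C4: legal
D4: violates R4
E4: legal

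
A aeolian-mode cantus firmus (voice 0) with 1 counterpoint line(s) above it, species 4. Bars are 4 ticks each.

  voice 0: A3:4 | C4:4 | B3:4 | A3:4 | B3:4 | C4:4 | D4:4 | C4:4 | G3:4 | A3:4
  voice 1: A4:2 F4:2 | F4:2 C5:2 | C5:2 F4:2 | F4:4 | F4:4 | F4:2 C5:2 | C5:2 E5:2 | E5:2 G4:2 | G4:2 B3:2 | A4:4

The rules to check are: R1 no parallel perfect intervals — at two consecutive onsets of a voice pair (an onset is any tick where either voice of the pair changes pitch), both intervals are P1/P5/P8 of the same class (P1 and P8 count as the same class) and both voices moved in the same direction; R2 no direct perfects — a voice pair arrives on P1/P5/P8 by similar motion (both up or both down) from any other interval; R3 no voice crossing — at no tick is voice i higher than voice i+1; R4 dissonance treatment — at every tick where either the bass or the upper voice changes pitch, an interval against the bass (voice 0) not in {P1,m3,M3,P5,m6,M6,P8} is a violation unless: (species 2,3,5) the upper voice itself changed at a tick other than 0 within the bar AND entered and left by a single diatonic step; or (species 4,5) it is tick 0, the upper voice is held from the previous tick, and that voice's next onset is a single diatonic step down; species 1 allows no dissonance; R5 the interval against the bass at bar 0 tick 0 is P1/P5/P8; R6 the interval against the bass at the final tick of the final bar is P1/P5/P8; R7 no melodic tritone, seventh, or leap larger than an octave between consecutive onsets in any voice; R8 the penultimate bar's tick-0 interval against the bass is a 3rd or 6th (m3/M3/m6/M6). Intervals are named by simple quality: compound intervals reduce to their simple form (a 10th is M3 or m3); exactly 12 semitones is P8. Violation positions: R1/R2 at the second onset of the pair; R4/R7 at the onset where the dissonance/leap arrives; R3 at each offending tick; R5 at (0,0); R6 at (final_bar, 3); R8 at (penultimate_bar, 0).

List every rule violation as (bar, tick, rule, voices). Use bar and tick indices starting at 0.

bar 0: v0=A3 v1=A4 downbeat P8
bar 1: v0=C4 v1=F4 downbeat P4
bar 2: v0=B3 v1=C5 downbeat m2
bar 3: v0=A3 v1=F4 downbeat m6
bar 4: v0=B3 v1=F4 downbeat TT
bar 5: v0=C4 v1=F4 downbeat P4
bar 6: v0=D4 v1=C5 downbeat m7
bar 7: v0=C4 v1=E5 downbeat M3
bar 8: v0=G3 v1=G4 downbeat P8
bar 9: v0=A3 v1=A4 downbeat P8
  -> R4 @ bar 1 tick 0 v(0, 1): C4/F4 P4 untreated
  -> R4 @ bar 2 tick 0 v(0, 1): B3/C5 m2 untreated
  -> R4 @ bar 2 tick 2 v(0, 1): B3/F4 TT untreated
  -> R4 @ bar 4 tick 0 v(0, 1): B3/F4 TT untreated
  -> R4 @ bar 5 tick 0 v(0, 1): C4/F4 P4 untreated
  -> R4 @ bar 6 tick 0 v(0, 1): D4/C5 m7 untreated
  -> R4 @ bar 6 tick 2 v(0, 1): D4/E5 M2 untreated
  -> R8 @ bar 8 tick 0 v(0, 1): penult P8 not 3rd/6th
  -> R2 @ bar 9 tick 0 v(0, 1): G3/B3 M3 -> A3/A4 P8 similar
  -> R7 @ bar 9 tick 0 v(1,): B3->A4 leap 10st

(1, 0, R4, (0, 1))
(2, 0, R4, (0, 1))
(2, 2, R4, (0, 1))
(4, 0, R4, (0, 1))
(5, 0, R4, (0, 1))
(6, 0, R4, (0, 1))
(6, 2, R4, (0, 1))
(8, 0, R8, (0, 1))
(9, 0, R2, (0, 1))
(9, 0, R7, (1,))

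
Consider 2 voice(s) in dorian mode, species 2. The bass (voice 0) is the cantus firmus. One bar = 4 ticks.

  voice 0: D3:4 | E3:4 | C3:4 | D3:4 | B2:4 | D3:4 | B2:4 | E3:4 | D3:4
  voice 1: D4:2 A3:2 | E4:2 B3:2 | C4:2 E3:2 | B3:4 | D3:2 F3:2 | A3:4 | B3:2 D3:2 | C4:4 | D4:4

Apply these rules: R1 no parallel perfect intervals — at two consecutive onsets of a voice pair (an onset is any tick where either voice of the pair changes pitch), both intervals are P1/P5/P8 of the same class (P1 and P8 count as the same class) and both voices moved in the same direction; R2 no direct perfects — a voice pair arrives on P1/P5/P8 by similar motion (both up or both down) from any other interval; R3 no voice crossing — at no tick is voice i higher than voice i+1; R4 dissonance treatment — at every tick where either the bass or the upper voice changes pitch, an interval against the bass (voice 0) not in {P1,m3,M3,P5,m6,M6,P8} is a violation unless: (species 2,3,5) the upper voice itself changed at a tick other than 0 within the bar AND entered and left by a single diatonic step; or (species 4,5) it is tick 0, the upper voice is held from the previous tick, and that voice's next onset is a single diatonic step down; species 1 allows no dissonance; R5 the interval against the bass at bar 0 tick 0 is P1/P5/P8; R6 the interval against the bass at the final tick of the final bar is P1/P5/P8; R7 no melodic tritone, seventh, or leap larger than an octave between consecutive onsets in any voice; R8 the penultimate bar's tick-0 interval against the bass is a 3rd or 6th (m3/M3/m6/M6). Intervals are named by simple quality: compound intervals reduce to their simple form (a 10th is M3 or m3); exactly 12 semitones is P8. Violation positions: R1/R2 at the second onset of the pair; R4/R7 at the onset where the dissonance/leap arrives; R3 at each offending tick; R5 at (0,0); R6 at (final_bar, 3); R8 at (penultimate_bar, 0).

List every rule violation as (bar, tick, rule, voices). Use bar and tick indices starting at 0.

bar 0: v0=D3 v1=D4 downbeat P8
bar 1: v0=E3 v1=E4 downbeat P8
bar 2: v0=C3 v1=C4 downbeat P8
bar 3: v0=D3 v1=B3 downbeat M6
bar 4: v0=B2 v1=D3 downbeat m3
bar 5: v0=D3 v1=A3 downbeat P5
bar 6: v0=B2 v1=B3 downbeat P8
bar 7: v0=E3 v1=C4 downbeat m6
bar 8: v0=D3 v1=D4 downbeat P8
  -> R2 @ bar 1 tick 0 v(0, 1): D3/A3 P5 -> E3/E4 P8 similar
  -> R4 @ bar 4 tick 2 v(0, 1): B2/F3 TT untreated
  -> R2 @ bar 5 tick 0 v(0, 1): B2/F3 TT -> D3/A3 P5 similar
  -> R7 @ bar 7 tick 0 v(1,): D3->C4 leap 10st

(1, 0, R2, (0, 1))
(4, 2, R4, (0, 1))
(5, 0, R2, (0, 1))
(7, 0, R7, (1,))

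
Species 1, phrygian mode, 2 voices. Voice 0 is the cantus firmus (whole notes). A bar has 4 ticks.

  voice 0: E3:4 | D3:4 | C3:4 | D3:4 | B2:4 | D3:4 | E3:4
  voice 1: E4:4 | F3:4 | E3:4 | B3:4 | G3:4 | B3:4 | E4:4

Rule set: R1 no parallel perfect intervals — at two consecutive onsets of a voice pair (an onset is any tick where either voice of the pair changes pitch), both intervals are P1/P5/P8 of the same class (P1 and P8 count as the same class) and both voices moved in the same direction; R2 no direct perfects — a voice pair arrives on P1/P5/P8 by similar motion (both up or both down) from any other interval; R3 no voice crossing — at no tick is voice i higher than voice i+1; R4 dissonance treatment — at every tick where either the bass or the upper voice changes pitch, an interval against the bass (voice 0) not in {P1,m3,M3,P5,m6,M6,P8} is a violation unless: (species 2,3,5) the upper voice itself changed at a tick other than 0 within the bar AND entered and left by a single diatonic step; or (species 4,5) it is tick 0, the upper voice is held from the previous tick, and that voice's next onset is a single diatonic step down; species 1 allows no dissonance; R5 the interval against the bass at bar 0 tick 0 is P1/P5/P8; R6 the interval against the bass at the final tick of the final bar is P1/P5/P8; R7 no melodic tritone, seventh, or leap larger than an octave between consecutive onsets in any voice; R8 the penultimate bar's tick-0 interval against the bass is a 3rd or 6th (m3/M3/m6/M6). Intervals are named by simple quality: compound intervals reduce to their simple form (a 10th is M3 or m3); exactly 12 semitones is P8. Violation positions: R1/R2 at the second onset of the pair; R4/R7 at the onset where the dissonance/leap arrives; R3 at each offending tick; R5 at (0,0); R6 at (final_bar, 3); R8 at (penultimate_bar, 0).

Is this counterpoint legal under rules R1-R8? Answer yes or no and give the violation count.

bar 0: v0=E3 v1=E4 (P8)
bar 1: v0=D3 v1=F3 (m3)
bar 2: v0=C3 v1=E3 (M3)
bar 3: v0=D3 v1=B3 (M6)
bar 4: v0=B2 v1=G3 (m6)
bar 5: v0=D3 v1=B3 (M6)
bar 6: v0=E3 v1=E4 (P8)
  R7 @ bar1.0: E4->F3 leap 11st
  R2 @ bar6.0: D3/B3 M6 -> E3/E4 P8 similar

No (2 violations)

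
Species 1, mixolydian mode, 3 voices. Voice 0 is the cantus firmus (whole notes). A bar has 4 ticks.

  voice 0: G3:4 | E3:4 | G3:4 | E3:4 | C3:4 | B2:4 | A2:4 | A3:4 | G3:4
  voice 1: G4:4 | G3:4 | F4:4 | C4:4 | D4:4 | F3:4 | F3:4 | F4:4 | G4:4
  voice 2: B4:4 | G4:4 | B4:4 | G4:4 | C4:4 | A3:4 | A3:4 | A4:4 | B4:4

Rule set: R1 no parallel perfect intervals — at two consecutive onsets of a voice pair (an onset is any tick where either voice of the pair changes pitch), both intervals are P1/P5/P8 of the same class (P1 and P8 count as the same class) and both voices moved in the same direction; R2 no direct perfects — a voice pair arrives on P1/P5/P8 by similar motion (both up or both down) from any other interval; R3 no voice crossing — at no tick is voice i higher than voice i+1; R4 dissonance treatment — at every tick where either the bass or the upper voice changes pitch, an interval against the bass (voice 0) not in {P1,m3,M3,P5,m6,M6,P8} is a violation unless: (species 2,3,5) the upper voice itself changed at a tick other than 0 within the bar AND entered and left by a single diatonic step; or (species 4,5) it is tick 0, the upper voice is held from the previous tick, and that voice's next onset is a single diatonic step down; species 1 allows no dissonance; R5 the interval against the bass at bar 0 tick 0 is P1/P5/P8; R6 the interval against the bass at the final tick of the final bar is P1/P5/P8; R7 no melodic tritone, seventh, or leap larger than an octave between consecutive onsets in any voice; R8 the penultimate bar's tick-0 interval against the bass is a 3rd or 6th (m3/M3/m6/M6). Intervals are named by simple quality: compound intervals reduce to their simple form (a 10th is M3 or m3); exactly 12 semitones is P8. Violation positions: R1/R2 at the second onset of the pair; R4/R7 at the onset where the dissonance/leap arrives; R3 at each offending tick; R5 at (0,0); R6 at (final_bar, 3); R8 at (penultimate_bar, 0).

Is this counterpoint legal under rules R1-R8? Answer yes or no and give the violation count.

No (16 violations)

bar 0: v0=G3 v1=G4 v2=B4 (M3)
bar 1: v0=E3 v1=G3 v2=G4 (m3)
bar 2: v0=G3 v1=F4 v2=B4 (M3)
bar 3: v0=E3 v1=C4 v2=G4 (m3)
bar 4: v0=C3 v1=D4 v2=C4 (P8)
bar 5: v0=B2 v1=F3 v2=A3 (m7)
bar 6: v0=A2 v1=F3 v2=A3 (P8)
bar 7: v0=A3 v1=F4 v2=A4 (P8)
bar 8: v0=G3 v1=G4 v2=B4 (M3)
  R5 @ bar0.0: opens on M3
  R2 @ bar1.0: G4/B4 M3 -> G3/G4 P8 similar
  R4 @ bar2.0: G3/F4 m7 untreated
  R7 @ bar2.0: G3->F4 leap 10st
  R2 @ bar3.0: F4/B4 TT -> C4/G4 P5 similar
  R2 @ bar4.0: E3/G4 m3 -> C3/C4 P8 similar
  R3 @ bar4.0: D4 above C4
  R4 @ bar4.0: C3/D4 M2 untreated
  R3 @ bar4.1: D4 above C4
  R3 @ bar4.2: D4 above C4
  R3 @ bar4.3: D4 above C4
  R4 @ bar5.0: B2/F3 TT untreated
  R4 @ bar5.0: B2/A3 m7 untreated
  R1 @ bar7.0: A2/A3 P8 -> A3/A4 P8 similar
  R8 @ bar7.0: penult P8 not 3rd/6th
  R6 @ bar8.3: closes on M3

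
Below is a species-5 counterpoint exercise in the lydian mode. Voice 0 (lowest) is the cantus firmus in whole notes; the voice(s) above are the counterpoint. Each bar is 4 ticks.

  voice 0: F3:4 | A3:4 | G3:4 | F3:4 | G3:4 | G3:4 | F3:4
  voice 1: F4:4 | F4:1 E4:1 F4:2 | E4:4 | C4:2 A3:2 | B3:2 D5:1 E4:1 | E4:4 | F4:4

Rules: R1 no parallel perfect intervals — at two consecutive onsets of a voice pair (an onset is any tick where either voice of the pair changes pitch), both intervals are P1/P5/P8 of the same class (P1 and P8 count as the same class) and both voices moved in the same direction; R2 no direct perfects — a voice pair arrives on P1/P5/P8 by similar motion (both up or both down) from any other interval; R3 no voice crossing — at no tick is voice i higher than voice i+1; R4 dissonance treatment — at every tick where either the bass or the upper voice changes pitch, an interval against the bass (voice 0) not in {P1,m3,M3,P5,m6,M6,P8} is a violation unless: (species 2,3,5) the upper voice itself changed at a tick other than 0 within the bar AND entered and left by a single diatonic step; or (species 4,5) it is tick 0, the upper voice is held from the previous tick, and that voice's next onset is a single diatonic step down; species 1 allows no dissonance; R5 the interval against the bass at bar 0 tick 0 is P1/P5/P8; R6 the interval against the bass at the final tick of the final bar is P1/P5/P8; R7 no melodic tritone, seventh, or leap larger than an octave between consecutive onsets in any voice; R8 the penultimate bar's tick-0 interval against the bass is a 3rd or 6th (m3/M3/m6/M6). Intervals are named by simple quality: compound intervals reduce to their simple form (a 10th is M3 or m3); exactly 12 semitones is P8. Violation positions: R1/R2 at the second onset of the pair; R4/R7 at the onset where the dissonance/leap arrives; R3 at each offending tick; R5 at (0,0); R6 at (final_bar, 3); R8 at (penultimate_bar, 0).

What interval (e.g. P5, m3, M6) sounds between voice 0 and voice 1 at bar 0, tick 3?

P8

voice 0=F3 voice 1=F4 -> P8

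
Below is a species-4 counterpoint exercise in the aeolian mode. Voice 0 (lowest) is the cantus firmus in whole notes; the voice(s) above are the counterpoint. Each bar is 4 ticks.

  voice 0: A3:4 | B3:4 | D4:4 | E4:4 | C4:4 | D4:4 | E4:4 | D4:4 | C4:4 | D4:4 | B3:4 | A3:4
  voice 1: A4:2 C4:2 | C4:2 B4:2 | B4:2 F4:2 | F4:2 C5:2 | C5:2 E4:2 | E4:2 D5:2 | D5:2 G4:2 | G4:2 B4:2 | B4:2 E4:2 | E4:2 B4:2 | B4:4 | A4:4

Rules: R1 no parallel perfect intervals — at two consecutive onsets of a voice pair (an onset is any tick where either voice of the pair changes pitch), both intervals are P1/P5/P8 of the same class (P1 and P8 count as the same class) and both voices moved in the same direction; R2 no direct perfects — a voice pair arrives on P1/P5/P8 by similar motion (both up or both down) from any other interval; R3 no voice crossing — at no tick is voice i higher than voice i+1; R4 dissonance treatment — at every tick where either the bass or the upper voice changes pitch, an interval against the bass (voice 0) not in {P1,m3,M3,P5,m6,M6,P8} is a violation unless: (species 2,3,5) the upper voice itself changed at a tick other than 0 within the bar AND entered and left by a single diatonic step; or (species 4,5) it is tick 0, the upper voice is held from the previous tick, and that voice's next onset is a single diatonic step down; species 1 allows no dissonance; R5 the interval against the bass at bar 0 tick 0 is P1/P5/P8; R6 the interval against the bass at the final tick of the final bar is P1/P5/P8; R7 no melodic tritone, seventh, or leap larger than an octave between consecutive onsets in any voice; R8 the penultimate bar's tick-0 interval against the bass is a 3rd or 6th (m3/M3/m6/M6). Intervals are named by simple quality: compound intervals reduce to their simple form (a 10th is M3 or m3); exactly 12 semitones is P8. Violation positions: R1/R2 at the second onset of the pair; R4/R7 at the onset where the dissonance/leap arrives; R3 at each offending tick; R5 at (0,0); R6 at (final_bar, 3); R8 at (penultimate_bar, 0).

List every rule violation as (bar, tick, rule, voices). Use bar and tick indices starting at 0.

bar 0: v0=A3 v1=A4 downbeat P8
bar 1: v0=B3 v1=C4 downbeat m2
bar 2: v0=D4 v1=B4 downbeat M6
bar 3: v0=E4 v1=F4 downbeat m2
bar 4: v0=C4 v1=C5 downbeat P8
bar 5: v0=D4 v1=E4 downbeat M2
bar 6: v0=E4 v1=D5 downbeat m7
bar 7: v0=D4 v1=G4 downbeat P4
bar 8: v0=C4 v1=B4 downbeat M7
bar 9: v0=D4 v1=E4 downbeat M2
bar 10: v0=B3 v1=B4 downbeat P8
bar 11: v0=A3 v1=A4 downbeat P8
  -> R4 @ bar 1 tick 0 v(0, 1): B3/C4 m2 untreated
  -> R7 @ bar 1 tick 2 v(1,): C4->B4 leap 11st
  -> R7 @ bar 2 tick 2 v(1,): B4->F4 leap 6st
  -> R4 @ bar 3 tick 0 v(0, 1): E4/F4 m2 untreated
  -> R4 @ bar 5 tick 0 v(0, 1): D4/E4 M2 untreated
  -> R7 @ bar 5 tick 2 v(1,): E4->D5 leap 10st
  -> R4 @ bar 6 tick 0 v(0, 1): E4/D5 m7 untreated
  -> R4 @ bar 7 tick 0 v(0, 1): D4/G4 P4 untreated
  -> R4 @ bar 8 tick 0 v(0, 1): C4/B4 M7 untreated
  -> R4 @ bar 9 tick 0 v(0, 1): D4/E4 M2 untreated
  -> R8 @ bar 10 tick 0 v(0, 1): penult P8 not 3rd/6th
  -> R1 @ bar 11 tick 0 v(0, 1): B3/B4 P8 -> A3/A4 P8 similar

(1, 0, R4, (0, 1))
(1, 2, R7, (1,))
(2, 2, R7, (1,))
(3, 0, R4, (0, 1))
(5, 0, R4, (0, 1))
(5, 2, R7, (1,))
(6, 0, R4, (0, 1))
(7, 0, R4, (0, 1))
(8, 0, R4, (0, 1))
(9, 0, R4, (0, 1))
(10, 0, R8, (0, 1))
(11, 0, R1, (0, 1))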